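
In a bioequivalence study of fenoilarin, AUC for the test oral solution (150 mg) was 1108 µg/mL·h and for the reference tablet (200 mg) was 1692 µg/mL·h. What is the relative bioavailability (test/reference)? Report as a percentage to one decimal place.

F_rel = 87.3%

F_rel = (AUC_test/D_test) / (AUC_ref/D_ref)
      = (1108/150) / (1692/200)
      = 7.38667 / 8.46 = 0.8731 = 87.31%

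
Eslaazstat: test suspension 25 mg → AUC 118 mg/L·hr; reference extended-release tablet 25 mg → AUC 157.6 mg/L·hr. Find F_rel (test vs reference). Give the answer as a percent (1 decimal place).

F_rel = (AUC_test/D_test) / (AUC_ref/D_ref)
      = (118/25) / (157.6/25)
      = 4.72 / 6.304 = 0.7487 = 74.87%

F_rel = 74.9%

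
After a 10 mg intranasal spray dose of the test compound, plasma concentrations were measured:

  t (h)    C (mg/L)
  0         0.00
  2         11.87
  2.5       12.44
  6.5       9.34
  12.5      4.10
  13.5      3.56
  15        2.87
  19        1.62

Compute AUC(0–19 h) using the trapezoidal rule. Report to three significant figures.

Trapezoidal AUC_0→19:
  [0→2]: (0.00+11.87)/2 × 2 = 11.87
  [2→2.5]: (11.87+12.44)/2 × 0.5 = 6.0775
  [2.5→6.5]: (12.44+9.34)/2 × 4 = 43.56
  [6.5→12.5]: (9.34+4.10)/2 × 6 = 40.32
  [12.5→13.5]: (4.10+3.56)/2 × 1 = 3.83
  [13.5→15]: (3.56+2.87)/2 × 1.5 = 4.8225
  [15→19]: (2.87+1.62)/2 × 4 = 8.98
  Sum = 119.46 mg/L·h

AUC = 119 mg/L·h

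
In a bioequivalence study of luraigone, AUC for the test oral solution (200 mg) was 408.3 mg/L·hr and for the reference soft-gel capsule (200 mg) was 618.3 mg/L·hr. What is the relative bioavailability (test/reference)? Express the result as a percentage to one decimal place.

F_rel = 66.0%

F_rel = (AUC_test/D_test) / (AUC_ref/D_ref)
      = (408.3/200) / (618.3/200)
      = 2.0415 / 3.0915 = 0.6604 = 66.04%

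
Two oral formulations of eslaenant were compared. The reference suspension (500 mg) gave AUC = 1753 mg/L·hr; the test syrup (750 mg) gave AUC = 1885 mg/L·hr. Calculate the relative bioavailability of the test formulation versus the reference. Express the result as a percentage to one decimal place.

F_rel = (AUC_test/D_test) / (AUC_ref/D_ref)
      = (1885/750) / (1753/500)
      = 2.51333 / 3.506 = 0.7169 = 71.69%

F_rel = 71.7%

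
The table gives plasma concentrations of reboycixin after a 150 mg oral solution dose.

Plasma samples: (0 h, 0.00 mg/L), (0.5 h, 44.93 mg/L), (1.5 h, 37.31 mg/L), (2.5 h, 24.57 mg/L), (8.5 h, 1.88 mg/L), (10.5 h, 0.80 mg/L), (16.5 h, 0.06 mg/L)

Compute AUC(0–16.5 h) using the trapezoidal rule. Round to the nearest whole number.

Trapezoidal AUC_0→16.5:
  [0→0.5]: (0.00+44.93)/2 × 0.5 = 11.2325
  [0.5→1.5]: (44.93+37.31)/2 × 1 = 41.12
  [1.5→2.5]: (37.31+24.57)/2 × 1 = 30.94
  [2.5→8.5]: (24.57+1.88)/2 × 6 = 79.35
  [8.5→10.5]: (1.88+0.80)/2 × 2 = 2.68
  [10.5→16.5]: (0.80+0.06)/2 × 6 = 2.58
  Sum = 167.9025 mg/L·h

AUC = 168 mg/L·h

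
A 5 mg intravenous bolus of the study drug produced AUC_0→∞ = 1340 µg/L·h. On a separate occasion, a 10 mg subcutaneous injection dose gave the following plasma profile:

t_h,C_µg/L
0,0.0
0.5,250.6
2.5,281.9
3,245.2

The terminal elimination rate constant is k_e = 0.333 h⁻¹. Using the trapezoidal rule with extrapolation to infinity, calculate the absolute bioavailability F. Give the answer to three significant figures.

F = 0.546

Trapezoidal AUC_0→3 (subcutaneous injection):
  [0→0.5]: (0.0+250.6)/2 × 0.5 = 62.65
  [0.5→2.5]: (250.6+281.9)/2 × 2 = 532.5
  [2.5→3]: (281.9+245.2)/2 × 0.5 = 131.775
  Sum = 726.925 µg/L·h
Tail: C_last/k_e = 245.2/0.333 = 736.336
AUC_0→∞ (subcutaneous injection) = 726.925 + 736.336 = 1463.261 µg/L·h
F = (AUC_ev/D_ev)/(AUC_iv/D_iv) = (1463.261/10)/(1340/5) = 146.3261/268 = 0.5460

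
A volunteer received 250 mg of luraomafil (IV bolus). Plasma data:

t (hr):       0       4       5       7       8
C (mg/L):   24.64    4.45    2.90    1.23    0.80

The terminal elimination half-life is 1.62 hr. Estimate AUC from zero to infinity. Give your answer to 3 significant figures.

AUC = 68.9 mg/L·hr

Trapezoidal AUC_0→8:
  [0→4]: (24.64+4.45)/2 × 4 = 58.18
  [4→5]: (4.45+2.90)/2 × 1 = 3.675
  [5→7]: (2.90+1.23)/2 × 2 = 4.13
  [7→8]: (1.23+0.80)/2 × 1 = 1.015
  Sum = 67.0 mg/L·hr
k_e = ln2 / t½ = 0.693147 / 1.62 = 0.4279 hr^-1
Extrapolated tail: C_last / k_e = 0.80 / 0.4279 = 1.870
AUC_0→∞ = 67.0 + 1.870 = 68.87 mg/L·hr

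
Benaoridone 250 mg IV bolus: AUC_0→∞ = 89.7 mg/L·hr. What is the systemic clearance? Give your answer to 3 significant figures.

CL = 2.79 L/hr

CL = Dose_iv / AUC_0→∞
   = 250 / 89.7 = 2.78707 L/hr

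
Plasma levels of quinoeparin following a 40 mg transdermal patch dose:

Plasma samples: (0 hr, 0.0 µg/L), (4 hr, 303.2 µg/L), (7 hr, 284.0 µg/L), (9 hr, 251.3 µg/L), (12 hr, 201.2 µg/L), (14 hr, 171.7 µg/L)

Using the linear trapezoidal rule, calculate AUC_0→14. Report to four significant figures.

Trapezoidal AUC_0→14:
  [0→4]: (0.0+303.2)/2 × 4 = 606.4
  [4→7]: (303.2+284.0)/2 × 3 = 880.8
  [7→9]: (284.0+251.3)/2 × 2 = 535.3
  [9→12]: (251.3+201.2)/2 × 3 = 678.75
  [12→14]: (201.2+171.7)/2 × 2 = 372.9
  Sum = 3074.15 µg/L·hr

AUC = 3074 µg/L·hr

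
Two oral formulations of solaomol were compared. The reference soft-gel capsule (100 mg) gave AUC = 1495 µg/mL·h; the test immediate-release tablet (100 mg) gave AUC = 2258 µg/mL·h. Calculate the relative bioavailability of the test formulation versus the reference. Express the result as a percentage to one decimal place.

F_rel = (AUC_test/D_test) / (AUC_ref/D_ref)
      = (2258/100) / (1495/100)
      = 22.58 / 14.95 = 1.5104 = 151.04%

F_rel = 151.0%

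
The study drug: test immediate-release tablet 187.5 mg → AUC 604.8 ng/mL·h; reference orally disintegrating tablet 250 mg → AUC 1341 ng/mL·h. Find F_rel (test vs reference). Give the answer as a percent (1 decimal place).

F_rel = 60.1%

F_rel = (AUC_test/D_test) / (AUC_ref/D_ref)
      = (604.8/187.5) / (1341/250)
      = 3.2256 / 5.364 = 0.6013 = 60.13%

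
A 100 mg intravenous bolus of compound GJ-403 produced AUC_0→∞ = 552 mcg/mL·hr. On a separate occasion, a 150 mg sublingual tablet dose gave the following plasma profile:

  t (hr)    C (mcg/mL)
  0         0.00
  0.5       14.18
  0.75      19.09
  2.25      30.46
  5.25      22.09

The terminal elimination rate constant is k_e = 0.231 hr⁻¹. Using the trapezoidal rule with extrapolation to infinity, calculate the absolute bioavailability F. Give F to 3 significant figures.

F = 0.265

Trapezoidal AUC_0→5.25 (sublingual tablet):
  [0→0.5]: (0.00+14.18)/2 × 0.5 = 3.545
  [0.5→0.75]: (14.18+19.09)/2 × 0.25 = 4.15875
  [0.75→2.25]: (19.09+30.46)/2 × 1.5 = 37.1625
  [2.25→5.25]: (30.46+22.09)/2 × 3 = 78.825
  Sum = 123.69125 mcg/mL·hr
Tail: C_last/k_e = 22.09/0.231 = 95.628
AUC_0→∞ (sublingual tablet) = 123.69125 + 95.628 = 219.31925 mcg/mL·hr
F = (AUC_ev/D_ev)/(AUC_iv/D_iv) = (219.31925/150)/(552/100) = 1.46213/5.52 = 0.2649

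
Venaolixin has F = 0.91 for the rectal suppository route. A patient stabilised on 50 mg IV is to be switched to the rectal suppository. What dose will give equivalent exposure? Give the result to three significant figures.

D_rectal = 54.9 mg

For equal systemic exposure: F × D_ev = D_iv
D_ev = D_iv / F = 50 / 0.91 = 54.9451 mg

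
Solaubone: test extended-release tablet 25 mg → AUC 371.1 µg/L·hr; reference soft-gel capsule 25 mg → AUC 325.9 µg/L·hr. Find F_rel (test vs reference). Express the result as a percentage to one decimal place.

F_rel = 113.9%

F_rel = (AUC_test/D_test) / (AUC_ref/D_ref)
      = (371.1/25) / (325.9/25)
      = 14.844 / 13.036 = 1.1387 = 113.87%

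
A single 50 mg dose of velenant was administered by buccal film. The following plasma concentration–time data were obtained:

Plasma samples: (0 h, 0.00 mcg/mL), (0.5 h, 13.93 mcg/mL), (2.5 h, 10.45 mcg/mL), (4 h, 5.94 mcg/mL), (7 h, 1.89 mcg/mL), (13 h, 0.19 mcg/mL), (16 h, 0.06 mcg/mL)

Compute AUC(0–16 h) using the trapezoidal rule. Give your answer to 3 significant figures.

AUC = 58.5 mcg/mL·h

Trapezoidal AUC_0→16:
  [0→0.5]: (0.00+13.93)/2 × 0.5 = 3.4825
  [0.5→2.5]: (13.93+10.45)/2 × 2 = 24.38
  [2.5→4]: (10.45+5.94)/2 × 1.5 = 12.2925
  [4→7]: (5.94+1.89)/2 × 3 = 11.745
  [7→13]: (1.89+0.19)/2 × 6 = 6.24
  [13→16]: (0.19+0.06)/2 × 3 = 0.375
  Sum = 58.515 mcg/mL·h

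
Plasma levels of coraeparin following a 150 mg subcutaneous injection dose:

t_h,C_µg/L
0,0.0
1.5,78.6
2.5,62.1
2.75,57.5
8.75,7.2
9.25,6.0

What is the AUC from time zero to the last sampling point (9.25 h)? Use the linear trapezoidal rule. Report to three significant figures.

Trapezoidal AUC_0→9.25:
  [0→1.5]: (0.0+78.6)/2 × 1.5 = 58.95
  [1.5→2.5]: (78.6+62.1)/2 × 1 = 70.35
  [2.5→2.75]: (62.1+57.5)/2 × 0.25 = 14.95
  [2.75→8.75]: (57.5+7.2)/2 × 6 = 194.1
  [8.75→9.25]: (7.2+6.0)/2 × 0.5 = 3.3
  Sum = 341.65 µg/L·h

AUC = 342 µg/L·h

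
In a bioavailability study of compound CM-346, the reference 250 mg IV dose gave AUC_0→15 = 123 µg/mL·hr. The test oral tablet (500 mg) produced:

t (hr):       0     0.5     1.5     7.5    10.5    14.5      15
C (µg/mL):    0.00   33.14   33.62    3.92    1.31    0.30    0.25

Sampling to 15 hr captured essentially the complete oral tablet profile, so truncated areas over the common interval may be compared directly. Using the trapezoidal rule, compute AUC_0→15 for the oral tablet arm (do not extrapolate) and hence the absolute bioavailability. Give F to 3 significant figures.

Trapezoidal AUC_0→15 (oral tablet):
  [0→0.5]: (0.00+33.14)/2 × 0.5 = 8.285
  [0.5→1.5]: (33.14+33.62)/2 × 1 = 33.38
  [1.5→7.5]: (33.62+3.92)/2 × 6 = 112.62
  [7.5→10.5]: (3.92+1.31)/2 × 3 = 7.845
  [10.5→14.5]: (1.31+0.30)/2 × 4 = 3.22
  [14.5→15]: (0.30+0.25)/2 × 0.5 = 0.1375
  Sum = 165.4875 µg/mL·hr
F = (AUC_ev/D_ev)/(AUC_iv/D_iv) = (165.4875/500)/(123/250) = 0.330975/0.492 = 0.6727

F = 0.673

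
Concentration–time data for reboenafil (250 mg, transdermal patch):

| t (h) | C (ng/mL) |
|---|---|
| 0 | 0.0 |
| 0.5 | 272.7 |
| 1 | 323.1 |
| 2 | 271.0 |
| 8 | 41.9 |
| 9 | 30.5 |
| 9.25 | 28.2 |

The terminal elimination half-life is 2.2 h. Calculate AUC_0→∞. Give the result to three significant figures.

Trapezoidal AUC_0→9.25:
  [0→0.5]: (0.0+272.7)/2 × 0.5 = 68.175
  [0.5→1]: (272.7+323.1)/2 × 0.5 = 148.95
  [1→2]: (323.1+271.0)/2 × 1 = 297.05
  [2→8]: (271.0+41.9)/2 × 6 = 938.7
  [8→9]: (41.9+30.5)/2 × 1 = 36.2
  [9→9.25]: (30.5+28.2)/2 × 0.25 = 7.3375
  Sum = 1496.4125 ng/mL·h
k_e = ln2 / t½ = 0.693147 / 2.2 = 0.3151 h^-1
Extrapolated tail: C_last / k_e = 28.2 / 0.3151 = 89.495
AUC_0→∞ = 1496.4125 + 89.495 = 1585.9075 ng/mL·h

AUC = 1590 ng/mL·h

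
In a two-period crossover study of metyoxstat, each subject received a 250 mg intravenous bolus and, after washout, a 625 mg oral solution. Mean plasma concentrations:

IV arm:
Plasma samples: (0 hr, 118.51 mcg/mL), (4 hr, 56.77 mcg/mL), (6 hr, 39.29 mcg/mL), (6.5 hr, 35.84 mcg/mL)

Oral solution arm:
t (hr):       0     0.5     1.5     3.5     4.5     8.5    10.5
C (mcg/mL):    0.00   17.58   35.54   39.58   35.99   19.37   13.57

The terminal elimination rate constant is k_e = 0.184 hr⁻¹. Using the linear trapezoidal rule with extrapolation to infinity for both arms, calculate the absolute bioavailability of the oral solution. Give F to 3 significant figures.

Trapezoidal AUC_0→6.5 (IV):
  [0→4]: (118.51+56.77)/2 × 4 = 350.56
  [4→6]: (56.77+39.29)/2 × 2 = 96.06
  [6→6.5]: (39.29+35.84)/2 × 0.5 = 18.7825
  Sum = 465.4025 mcg/mL·hr
IV tail: 35.84/0.184 = 194.783; AUC_iv,0→∞ = 465.4025 + 194.783 = 660.1855 mcg/mL·hr
Trapezoidal AUC_0→10.5 (oral solution):
  [0→0.5]: (0.00+17.58)/2 × 0.5 = 4.395
  [0.5→1.5]: (17.58+35.54)/2 × 1 = 26.56
  [1.5→3.5]: (35.54+39.58)/2 × 2 = 75.12
  [3.5→4.5]: (39.58+35.99)/2 × 1 = 37.785
  [4.5→8.5]: (35.99+19.37)/2 × 4 = 110.72
  [8.5→10.5]: (19.37+13.57)/2 × 2 = 32.94
  Sum = 287.52 mcg/mL·hr
oral solution tail: 13.57/0.184 = 73.750; AUC_ev,0→∞ = 287.52 + 73.750 = 361.27 mcg/mL·hr
F = (AUC_ev/D_ev)/(AUC_iv/D_iv) = (361.27/625)/(660.1855/250) = 0.578032/2.640742 = 0.2189

F = 0.219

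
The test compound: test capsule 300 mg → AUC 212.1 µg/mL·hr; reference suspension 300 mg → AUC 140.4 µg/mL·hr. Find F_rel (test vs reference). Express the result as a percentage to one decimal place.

F_rel = 151.1%

F_rel = (AUC_test/D_test) / (AUC_ref/D_ref)
      = (212.1/300) / (140.4/300)
      = 0.707 / 0.468 = 1.5107 = 151.07%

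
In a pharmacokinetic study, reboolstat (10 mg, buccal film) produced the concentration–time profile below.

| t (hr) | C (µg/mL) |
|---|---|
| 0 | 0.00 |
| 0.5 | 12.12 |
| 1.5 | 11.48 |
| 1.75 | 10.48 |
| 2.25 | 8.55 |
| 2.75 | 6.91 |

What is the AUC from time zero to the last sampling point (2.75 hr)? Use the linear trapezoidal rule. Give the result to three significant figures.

AUC = 26.2 µg/mL·hr

Trapezoidal AUC_0→2.75:
  [0→0.5]: (0.00+12.12)/2 × 0.5 = 3.03
  [0.5→1.5]: (12.12+11.48)/2 × 1 = 11.8
  [1.5→1.75]: (11.48+10.48)/2 × 0.25 = 2.745
  [1.75→2.25]: (10.48+8.55)/2 × 0.5 = 4.7575
  [2.25→2.75]: (8.55+6.91)/2 × 0.5 = 3.865
  Sum = 26.1975 µg/mL·hr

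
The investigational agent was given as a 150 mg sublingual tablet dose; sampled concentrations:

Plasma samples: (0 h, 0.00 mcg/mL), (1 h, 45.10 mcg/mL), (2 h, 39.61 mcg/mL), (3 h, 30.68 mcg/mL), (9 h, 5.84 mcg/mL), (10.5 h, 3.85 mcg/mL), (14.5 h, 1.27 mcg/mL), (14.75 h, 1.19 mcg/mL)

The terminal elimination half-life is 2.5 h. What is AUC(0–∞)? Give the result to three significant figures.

AUC = 232 mcg/mL·h

Trapezoidal AUC_0→14.75:
  [0→1]: (0.00+45.10)/2 × 1 = 22.55
  [1→2]: (45.10+39.61)/2 × 1 = 42.355
  [2→3]: (39.61+30.68)/2 × 1 = 35.145
  [3→9]: (30.68+5.84)/2 × 6 = 109.56
  [9→10.5]: (5.84+3.85)/2 × 1.5 = 7.2675
  [10.5→14.5]: (3.85+1.27)/2 × 4 = 10.24
  [14.5→14.75]: (1.27+1.19)/2 × 0.25 = 0.3075
  Sum = 227.425 mcg/mL·h
k_e = ln2 / t½ = 0.693147 / 2.5 = 0.2773 h^-1
Extrapolated tail: C_last / k_e = 1.19 / 0.2773 = 4.291
AUC_0→∞ = 227.425 + 4.291 = 231.716 mcg/mL·h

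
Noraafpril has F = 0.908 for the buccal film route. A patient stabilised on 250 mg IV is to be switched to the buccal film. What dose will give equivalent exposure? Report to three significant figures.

D_buccal = 275 mg

For equal systemic exposure: F × D_ev = D_iv
D_ev = D_iv / F = 250 / 0.908 = 275.33 mg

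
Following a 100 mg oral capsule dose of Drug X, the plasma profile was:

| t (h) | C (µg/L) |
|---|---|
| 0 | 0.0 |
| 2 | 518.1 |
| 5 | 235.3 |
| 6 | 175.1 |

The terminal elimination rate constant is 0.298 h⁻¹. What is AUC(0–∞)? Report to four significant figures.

AUC = 2441 µg/L·h

Trapezoidal AUC_0→6:
  [0→2]: (0.0+518.1)/2 × 2 = 518.1
  [2→5]: (518.1+235.3)/2 × 3 = 1130.1
  [5→6]: (235.3+175.1)/2 × 1 = 205.2
  Sum = 1853.4 µg/L·h
Extrapolated tail: C_last / k_e = 175.1 / 0.298 = 587.584
AUC_0→∞ = 1853.4 + 587.584 = 2440.984 µg/L·h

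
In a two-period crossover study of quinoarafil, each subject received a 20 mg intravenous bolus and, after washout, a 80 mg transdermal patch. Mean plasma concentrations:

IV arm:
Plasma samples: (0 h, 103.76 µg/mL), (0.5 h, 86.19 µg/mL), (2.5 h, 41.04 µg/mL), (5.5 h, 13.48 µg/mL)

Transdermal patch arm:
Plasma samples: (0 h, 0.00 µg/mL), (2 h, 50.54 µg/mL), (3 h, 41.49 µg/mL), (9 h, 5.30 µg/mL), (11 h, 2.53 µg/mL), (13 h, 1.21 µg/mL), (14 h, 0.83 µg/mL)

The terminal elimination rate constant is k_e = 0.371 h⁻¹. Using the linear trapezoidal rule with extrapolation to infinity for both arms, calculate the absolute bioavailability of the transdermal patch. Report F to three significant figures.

Trapezoidal AUC_0→5.5 (IV):
  [0→0.5]: (103.76+86.19)/2 × 0.5 = 47.4875
  [0.5→2.5]: (86.19+41.04)/2 × 2 = 127.23
  [2.5→5.5]: (41.04+13.48)/2 × 3 = 81.78
  Sum = 256.4975 µg/mL·h
IV tail: 13.48/0.371 = 36.334; AUC_iv,0→∞ = 256.4975 + 36.334 = 292.8315 µg/mL·h
Trapezoidal AUC_0→14 (transdermal patch):
  [0→2]: (0.00+50.54)/2 × 2 = 50.54
  [2→3]: (50.54+41.49)/2 × 1 = 46.015
  [3→9]: (41.49+5.30)/2 × 6 = 140.37
  [9→11]: (5.30+2.53)/2 × 2 = 7.83
  [11→13]: (2.53+1.21)/2 × 2 = 3.74
  [13→14]: (1.21+0.83)/2 × 1 = 1.02
  Sum = 249.515 µg/mL·h
transdermal patch tail: 0.83/0.371 = 2.237; AUC_ev,0→∞ = 249.515 + 2.237 = 251.752 µg/mL·h
F = (AUC_ev/D_ev)/(AUC_iv/D_iv) = (251.752/80)/(292.8315/20) = 3.1469/14.641575 = 0.2149

F = 0.215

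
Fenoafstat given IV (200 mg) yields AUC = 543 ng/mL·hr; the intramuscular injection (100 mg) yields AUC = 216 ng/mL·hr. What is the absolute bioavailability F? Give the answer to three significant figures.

F = 0.796

F = (AUC_ev / D_ev) / (AUC_iv / D_iv)
  = (216/100) / (543/200)
  = 2.16 / 2.715 = 0.7956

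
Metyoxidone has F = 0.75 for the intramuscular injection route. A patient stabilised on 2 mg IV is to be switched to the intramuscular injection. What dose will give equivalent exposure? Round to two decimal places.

D_intramuscular = 2.67 mg

For equal systemic exposure: F × D_ev = D_iv
D_ev = D_iv / F = 2 / 0.75 = 2.66667 mg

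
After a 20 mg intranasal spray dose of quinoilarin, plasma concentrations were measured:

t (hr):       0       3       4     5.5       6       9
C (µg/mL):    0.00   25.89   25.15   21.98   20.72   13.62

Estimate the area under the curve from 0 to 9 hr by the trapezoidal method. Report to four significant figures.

Trapezoidal AUC_0→9:
  [0→3]: (0.00+25.89)/2 × 3 = 38.835
  [3→4]: (25.89+25.15)/2 × 1 = 25.52
  [4→5.5]: (25.15+21.98)/2 × 1.5 = 35.3475
  [5.5→6]: (21.98+20.72)/2 × 0.5 = 10.675
  [6→9]: (20.72+13.62)/2 × 3 = 51.51
  Sum = 161.8875 µg/mL·hr

AUC = 161.9 µg/mL·hr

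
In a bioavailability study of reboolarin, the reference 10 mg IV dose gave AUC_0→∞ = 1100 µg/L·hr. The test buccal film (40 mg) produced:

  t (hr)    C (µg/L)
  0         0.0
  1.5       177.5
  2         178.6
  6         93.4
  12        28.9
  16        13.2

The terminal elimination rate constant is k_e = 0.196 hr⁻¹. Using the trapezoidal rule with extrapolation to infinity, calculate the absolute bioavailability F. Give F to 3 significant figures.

F = 0.292

Trapezoidal AUC_0→16 (buccal film):
  [0→1.5]: (0.0+177.5)/2 × 1.5 = 133.125
  [1.5→2]: (177.5+178.6)/2 × 0.5 = 89.025
  [2→6]: (178.6+93.4)/2 × 4 = 544.0
  [6→12]: (93.4+28.9)/2 × 6 = 366.9
  [12→16]: (28.9+13.2)/2 × 4 = 84.2
  Sum = 1217.25 µg/L·hr
Tail: C_last/k_e = 13.2/0.196 = 67.347
AUC_0→∞ (buccal film) = 1217.25 + 67.347 = 1284.597 µg/L·hr
F = (AUC_ev/D_ev)/(AUC_iv/D_iv) = (1284.597/40)/(1100/10) = 32.114925/110 = 0.2920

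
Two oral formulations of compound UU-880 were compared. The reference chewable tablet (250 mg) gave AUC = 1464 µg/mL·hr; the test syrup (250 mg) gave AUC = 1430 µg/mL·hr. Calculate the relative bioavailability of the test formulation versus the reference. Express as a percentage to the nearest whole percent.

F_rel = 98%

F_rel = (AUC_test/D_test) / (AUC_ref/D_ref)
      = (1430/250) / (1464/250)
      = 5.72 / 5.856 = 0.9768 = 97.68%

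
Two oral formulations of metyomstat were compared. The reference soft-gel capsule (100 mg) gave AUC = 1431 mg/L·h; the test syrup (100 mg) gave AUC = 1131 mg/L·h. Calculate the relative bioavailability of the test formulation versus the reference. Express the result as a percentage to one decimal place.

F_rel = (AUC_test/D_test) / (AUC_ref/D_ref)
      = (1131/100) / (1431/100)
      = 11.31 / 14.31 = 0.7904 = 79.04%

F_rel = 79.0%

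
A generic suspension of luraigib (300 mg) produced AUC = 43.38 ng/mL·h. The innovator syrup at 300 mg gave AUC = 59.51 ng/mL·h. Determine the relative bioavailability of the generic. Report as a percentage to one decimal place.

F_rel = (AUC_test/D_test) / (AUC_ref/D_ref)
      = (43.38/300) / (59.51/300)
      = 0.1446 / 0.198367 = 0.7290 = 72.90%

F_rel = 72.9%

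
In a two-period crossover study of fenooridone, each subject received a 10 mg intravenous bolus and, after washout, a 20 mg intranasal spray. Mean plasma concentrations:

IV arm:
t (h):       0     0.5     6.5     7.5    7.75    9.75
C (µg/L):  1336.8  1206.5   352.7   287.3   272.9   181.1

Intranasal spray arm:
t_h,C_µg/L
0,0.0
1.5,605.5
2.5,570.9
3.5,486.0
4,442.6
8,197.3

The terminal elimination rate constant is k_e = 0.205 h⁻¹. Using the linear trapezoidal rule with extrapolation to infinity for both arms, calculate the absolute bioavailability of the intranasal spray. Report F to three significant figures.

F = 0.287

Trapezoidal AUC_0→9.75 (IV):
  [0→0.5]: (1336.8+1206.5)/2 × 0.5 = 635.825
  [0.5→6.5]: (1206.5+352.7)/2 × 6 = 4677.6
  [6.5→7.5]: (352.7+287.3)/2 × 1 = 320.0
  [7.5→7.75]: (287.3+272.9)/2 × 0.25 = 70.025
  [7.75→9.75]: (272.9+181.1)/2 × 2 = 454.0
  Sum = 6157.45 µg/L·h
IV tail: 181.1/0.205 = 883.415; AUC_iv,0→∞ = 6157.45 + 883.415 = 7040.865 µg/L·h
Trapezoidal AUC_0→8 (intranasal spray):
  [0→1.5]: (0.0+605.5)/2 × 1.5 = 454.125
  [1.5→2.5]: (605.5+570.9)/2 × 1 = 588.2
  [2.5→3.5]: (570.9+486.0)/2 × 1 = 528.45
  [3.5→4]: (486.0+442.6)/2 × 0.5 = 232.15
  [4→8]: (442.6+197.3)/2 × 4 = 1279.8
  Sum = 3082.725 µg/L·h
intranasal spray tail: 197.3/0.205 = 962.439; AUC_ev,0→∞ = 3082.725 + 962.439 = 4045.164 µg/L·h
F = (AUC_ev/D_ev)/(AUC_iv/D_iv) = (4045.164/20)/(7040.865/10) = 202.2582/704.0865 = 0.2873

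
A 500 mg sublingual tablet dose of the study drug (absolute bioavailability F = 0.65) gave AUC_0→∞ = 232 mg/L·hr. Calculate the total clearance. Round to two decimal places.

CL = F × Dose / AUC_0→∞
   = 0.65 × 500 / 232 = 1.40086 L/hr

CL = 1.40 L/hr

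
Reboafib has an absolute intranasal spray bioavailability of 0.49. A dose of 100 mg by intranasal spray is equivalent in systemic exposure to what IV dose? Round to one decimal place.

D_iv = 49.0 mg

Systemic exposure from an extravascular dose = F × D_ev, so the equivalent IV dose is F × D_ev.
D_iv = F × D_ev = 0.49 × 100 = 49 mg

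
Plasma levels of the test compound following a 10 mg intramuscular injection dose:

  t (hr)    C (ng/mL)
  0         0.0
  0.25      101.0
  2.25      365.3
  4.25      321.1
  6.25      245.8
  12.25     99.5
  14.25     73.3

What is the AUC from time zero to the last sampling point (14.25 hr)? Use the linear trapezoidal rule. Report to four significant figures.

Trapezoidal AUC_0→14.25:
  [0→0.25]: (0.0+101.0)/2 × 0.25 = 12.625
  [0.25→2.25]: (101.0+365.3)/2 × 2 = 466.3
  [2.25→4.25]: (365.3+321.1)/2 × 2 = 686.4
  [4.25→6.25]: (321.1+245.8)/2 × 2 = 566.9
  [6.25→12.25]: (245.8+99.5)/2 × 6 = 1035.9
  [12.25→14.25]: (99.5+73.3)/2 × 2 = 172.8
  Sum = 2940.925 ng/mL·hr

AUC = 2941 ng/mL·hr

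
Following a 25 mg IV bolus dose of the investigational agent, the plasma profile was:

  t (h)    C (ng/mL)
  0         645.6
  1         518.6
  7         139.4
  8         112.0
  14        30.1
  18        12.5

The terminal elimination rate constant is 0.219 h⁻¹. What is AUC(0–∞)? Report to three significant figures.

AUC = 3250 ng/mL·h

Trapezoidal AUC_0→18:
  [0→1]: (645.6+518.6)/2 × 1 = 582.1
  [1→7]: (518.6+139.4)/2 × 6 = 1974.0
  [7→8]: (139.4+112.0)/2 × 1 = 125.7
  [8→14]: (112.0+30.1)/2 × 6 = 426.3
  [14→18]: (30.1+12.5)/2 × 4 = 85.2
  Sum = 3193.3 ng/mL·h
Extrapolated tail: C_last / k_e = 12.5 / 0.219 = 57.078
AUC_0→∞ = 3193.3 + 57.078 = 3250.378 ng/mL·h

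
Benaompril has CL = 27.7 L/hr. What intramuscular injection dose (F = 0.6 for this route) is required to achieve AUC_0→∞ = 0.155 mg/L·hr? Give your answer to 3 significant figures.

Dose = CL × AUC_0→∞ / F
     = 27.7 × 0.155 / 0.6 = 7.15583 mg

Dose = 7.16 mg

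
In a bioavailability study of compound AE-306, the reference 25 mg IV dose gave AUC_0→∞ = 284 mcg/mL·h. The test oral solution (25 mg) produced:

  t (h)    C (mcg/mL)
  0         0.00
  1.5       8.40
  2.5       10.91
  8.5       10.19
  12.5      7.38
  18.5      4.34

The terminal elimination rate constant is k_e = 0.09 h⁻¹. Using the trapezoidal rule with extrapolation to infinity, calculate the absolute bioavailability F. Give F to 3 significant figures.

F = 0.696

Trapezoidal AUC_0→18.5 (oral solution):
  [0→1.5]: (0.00+8.40)/2 × 1.5 = 6.3
  [1.5→2.5]: (8.40+10.91)/2 × 1 = 9.655
  [2.5→8.5]: (10.91+10.19)/2 × 6 = 63.3
  [8.5→12.5]: (10.19+7.38)/2 × 4 = 35.14
  [12.5→18.5]: (7.38+4.34)/2 × 6 = 35.16
  Sum = 149.555 mcg/mL·h
Tail: C_last/k_e = 4.34/0.09 = 48.222
AUC_0→∞ (oral solution) = 149.555 + 48.222 = 197.777 mcg/mL·h
F = (AUC_ev/D_ev)/(AUC_iv/D_iv) = (197.777/25)/(284/25) = 7.91108/11.36 = 0.6964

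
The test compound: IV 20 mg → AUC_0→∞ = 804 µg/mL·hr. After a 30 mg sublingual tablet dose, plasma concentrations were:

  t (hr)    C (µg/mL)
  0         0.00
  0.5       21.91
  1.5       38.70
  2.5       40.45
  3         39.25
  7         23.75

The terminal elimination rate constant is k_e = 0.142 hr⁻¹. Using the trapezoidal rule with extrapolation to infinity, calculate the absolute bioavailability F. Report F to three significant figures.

F = 0.322

Trapezoidal AUC_0→7 (sublingual tablet):
  [0→0.5]: (0.00+21.91)/2 × 0.5 = 5.4775
  [0.5→1.5]: (21.91+38.70)/2 × 1 = 30.305
  [1.5→2.5]: (38.70+40.45)/2 × 1 = 39.575
  [2.5→3]: (40.45+39.25)/2 × 0.5 = 19.925
  [3→7]: (39.25+23.75)/2 × 4 = 126.0
  Sum = 221.2825 µg/mL·hr
Tail: C_last/k_e = 23.75/0.142 = 167.254
AUC_0→∞ (sublingual tablet) = 221.2825 + 167.254 = 388.5365 µg/mL·hr
F = (AUC_ev/D_ev)/(AUC_iv/D_iv) = (388.5365/30)/(804/20) = 12.9512/40.2 = 0.3222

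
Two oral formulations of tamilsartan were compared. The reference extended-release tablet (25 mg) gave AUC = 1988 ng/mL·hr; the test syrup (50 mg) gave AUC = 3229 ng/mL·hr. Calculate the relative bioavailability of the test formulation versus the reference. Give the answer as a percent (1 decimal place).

F_rel = 81.2%

F_rel = (AUC_test/D_test) / (AUC_ref/D_ref)
      = (3229/50) / (1988/25)
      = 64.58 / 79.52 = 0.8121 = 81.21%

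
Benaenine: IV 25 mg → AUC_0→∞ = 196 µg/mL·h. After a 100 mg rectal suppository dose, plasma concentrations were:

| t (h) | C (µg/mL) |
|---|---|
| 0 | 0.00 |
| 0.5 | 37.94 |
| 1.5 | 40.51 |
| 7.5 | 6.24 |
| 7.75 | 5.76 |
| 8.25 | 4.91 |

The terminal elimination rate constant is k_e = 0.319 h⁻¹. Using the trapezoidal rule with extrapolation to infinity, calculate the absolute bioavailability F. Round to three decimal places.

Trapezoidal AUC_0→8.25 (rectal suppository):
  [0→0.5]: (0.00+37.94)/2 × 0.5 = 9.485
  [0.5→1.5]: (37.94+40.51)/2 × 1 = 39.225
  [1.5→7.5]: (40.51+6.24)/2 × 6 = 140.25
  [7.5→7.75]: (6.24+5.76)/2 × 0.25 = 1.5
  [7.75→8.25]: (5.76+4.91)/2 × 0.5 = 2.6675
  Sum = 193.1275 µg/mL·h
Tail: C_last/k_e = 4.91/0.319 = 15.392
AUC_0→∞ (rectal suppository) = 193.1275 + 15.392 = 208.5195 µg/mL·h
F = (AUC_ev/D_ev)/(AUC_iv/D_iv) = (208.5195/100)/(196/25) = 2.085195/7.84 = 0.2660

F = 0.266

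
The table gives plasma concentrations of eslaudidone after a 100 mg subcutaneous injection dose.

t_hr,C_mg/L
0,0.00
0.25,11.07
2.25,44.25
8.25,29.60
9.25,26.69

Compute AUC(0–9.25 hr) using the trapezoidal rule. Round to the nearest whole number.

Trapezoidal AUC_0→9.25:
  [0→0.25]: (0.00+11.07)/2 × 0.25 = 1.38375
  [0.25→2.25]: (11.07+44.25)/2 × 2 = 55.32
  [2.25→8.25]: (44.25+29.60)/2 × 6 = 221.55
  [8.25→9.25]: (29.60+26.69)/2 × 1 = 28.145
  Sum = 306.39875 mg/L·hr

AUC = 306 mg/L·hr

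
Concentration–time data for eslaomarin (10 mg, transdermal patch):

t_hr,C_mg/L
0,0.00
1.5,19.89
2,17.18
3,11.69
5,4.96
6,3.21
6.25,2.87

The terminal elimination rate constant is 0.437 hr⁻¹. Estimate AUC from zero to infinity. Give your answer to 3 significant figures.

AUC = 66.7 mg/L·hr

Trapezoidal AUC_0→6.25:
  [0→1.5]: (0.00+19.89)/2 × 1.5 = 14.9175
  [1.5→2]: (19.89+17.18)/2 × 0.5 = 9.2675
  [2→3]: (17.18+11.69)/2 × 1 = 14.435
  [3→5]: (11.69+4.96)/2 × 2 = 16.65
  [5→6]: (4.96+3.21)/2 × 1 = 4.085
  [6→6.25]: (3.21+2.87)/2 × 0.25 = 0.76
  Sum = 60.115 mg/L·hr
Extrapolated tail: C_last / k_e = 2.87 / 0.437 = 6.568
AUC_0→∞ = 60.115 + 6.568 = 66.683 mg/L·hr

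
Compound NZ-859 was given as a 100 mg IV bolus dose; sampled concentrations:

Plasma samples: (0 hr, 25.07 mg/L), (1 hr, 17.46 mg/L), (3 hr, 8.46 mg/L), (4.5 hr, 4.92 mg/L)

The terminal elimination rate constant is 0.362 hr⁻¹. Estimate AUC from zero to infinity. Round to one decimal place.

Trapezoidal AUC_0→4.5:
  [0→1]: (25.07+17.46)/2 × 1 = 21.265
  [1→3]: (17.46+8.46)/2 × 2 = 25.92
  [3→4.5]: (8.46+4.92)/2 × 1.5 = 10.035
  Sum = 57.22 mg/L·hr
Extrapolated tail: C_last / k_e = 4.92 / 0.362 = 13.591
AUC_0→∞ = 57.22 + 13.591 = 70.811 mg/L·hr

AUC = 70.8 mg/L·hr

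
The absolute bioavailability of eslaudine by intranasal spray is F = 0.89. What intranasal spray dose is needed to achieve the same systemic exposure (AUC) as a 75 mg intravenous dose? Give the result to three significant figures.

For equal systemic exposure: F × D_ev = D_iv
D_ev = D_iv / F = 75 / 0.89 = 84.2697 mg

D_intranasal = 84.3 mg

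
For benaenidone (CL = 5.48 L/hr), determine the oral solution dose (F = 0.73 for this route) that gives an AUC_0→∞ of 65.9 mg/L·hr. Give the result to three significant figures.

Dose = 495 mg

Dose = CL × AUC_0→∞ / F
     = 5.48 × 65.9 / 0.73 = 494.701 mg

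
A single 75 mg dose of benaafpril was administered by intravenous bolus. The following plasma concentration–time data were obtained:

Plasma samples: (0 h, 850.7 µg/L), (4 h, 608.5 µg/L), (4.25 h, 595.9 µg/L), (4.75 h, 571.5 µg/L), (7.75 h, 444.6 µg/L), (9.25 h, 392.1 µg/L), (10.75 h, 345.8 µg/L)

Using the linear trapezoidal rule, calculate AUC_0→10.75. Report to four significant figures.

Trapezoidal AUC_0→10.75:
  [0→4]: (850.7+608.5)/2 × 4 = 2918.4
  [4→4.25]: (608.5+595.9)/2 × 0.25 = 150.55
  [4.25→4.75]: (595.9+571.5)/2 × 0.5 = 291.85
  [4.75→7.75]: (571.5+444.6)/2 × 3 = 1524.15
  [7.75→9.25]: (444.6+392.1)/2 × 1.5 = 627.525
  [9.25→10.75]: (392.1+345.8)/2 × 1.5 = 553.425
  Sum = 6065.9 µg/L·h

AUC = 6066 µg/L·h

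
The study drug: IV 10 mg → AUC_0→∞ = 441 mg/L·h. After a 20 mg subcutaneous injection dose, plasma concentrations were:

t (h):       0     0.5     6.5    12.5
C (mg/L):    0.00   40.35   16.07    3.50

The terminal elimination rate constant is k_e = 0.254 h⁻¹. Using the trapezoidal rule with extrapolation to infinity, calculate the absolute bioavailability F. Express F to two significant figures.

Trapezoidal AUC_0→12.5 (subcutaneous injection):
  [0→0.5]: (0.00+40.35)/2 × 0.5 = 10.0875
  [0.5→6.5]: (40.35+16.07)/2 × 6 = 169.26
  [6.5→12.5]: (16.07+3.50)/2 × 6 = 58.71
  Sum = 238.0575 mg/L·h
Tail: C_last/k_e = 3.50/0.254 = 13.780
AUC_0→∞ (subcutaneous injection) = 238.0575 + 13.780 = 251.8375 mg/L·h
F = (AUC_ev/D_ev)/(AUC_iv/D_iv) = (251.8375/20)/(441/10) = 12.591875/44.1 = 0.2855

F = 0.29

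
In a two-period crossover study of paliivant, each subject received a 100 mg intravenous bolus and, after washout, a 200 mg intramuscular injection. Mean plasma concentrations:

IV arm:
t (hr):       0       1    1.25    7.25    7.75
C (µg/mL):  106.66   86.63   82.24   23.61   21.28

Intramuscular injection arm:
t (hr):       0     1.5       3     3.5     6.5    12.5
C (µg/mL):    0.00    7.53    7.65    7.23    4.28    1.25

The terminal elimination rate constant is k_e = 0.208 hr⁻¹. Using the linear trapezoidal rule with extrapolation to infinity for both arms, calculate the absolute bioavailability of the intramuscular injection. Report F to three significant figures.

F = 0.0552

Trapezoidal AUC_0→7.75 (IV):
  [0→1]: (106.66+86.63)/2 × 1 = 96.645
  [1→1.25]: (86.63+82.24)/2 × 0.25 = 21.10875
  [1.25→7.25]: (82.24+23.61)/2 × 6 = 317.55
  [7.25→7.75]: (23.61+21.28)/2 × 0.5 = 11.2225
  Sum = 446.52625 µg/mL·hr
IV tail: 21.28/0.208 = 102.308; AUC_iv,0→∞ = 446.52625 + 102.308 = 548.83425 µg/mL·hr
Trapezoidal AUC_0→12.5 (intramuscular injection):
  [0→1.5]: (0.00+7.53)/2 × 1.5 = 5.6475
  [1.5→3]: (7.53+7.65)/2 × 1.5 = 11.385
  [3→3.5]: (7.65+7.23)/2 × 0.5 = 3.72
  [3.5→6.5]: (7.23+4.28)/2 × 3 = 17.265
  [6.5→12.5]: (4.28+1.25)/2 × 6 = 16.59
  Sum = 54.6075 µg/mL·hr
intramuscular injection tail: 1.25/0.208 = 6.010; AUC_ev,0→∞ = 54.6075 + 6.010 = 60.6175 µg/mL·hr
F = (AUC_ev/D_ev)/(AUC_iv/D_iv) = (60.6175/200)/(548.83425/100) = 0.3030875/5.4883425 = 0.0552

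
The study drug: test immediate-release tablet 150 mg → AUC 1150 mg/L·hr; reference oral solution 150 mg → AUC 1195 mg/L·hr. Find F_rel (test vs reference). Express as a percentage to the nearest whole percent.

F_rel = (AUC_test/D_test) / (AUC_ref/D_ref)
      = (1150/150) / (1195/150)
      = 7.66667 / 7.96667 = 0.9623 = 96.23%

F_rel = 96%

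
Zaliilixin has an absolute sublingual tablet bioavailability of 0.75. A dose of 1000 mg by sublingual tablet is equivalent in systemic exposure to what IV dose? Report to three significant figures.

D_iv = 750 mg

Systemic exposure from an extravascular dose = F × D_ev, so the equivalent IV dose is F × D_ev.
D_iv = F × D_ev = 0.75 × 1000 = 750 mg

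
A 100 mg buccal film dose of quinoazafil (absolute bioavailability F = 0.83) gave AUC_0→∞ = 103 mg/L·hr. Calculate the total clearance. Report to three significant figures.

CL = 0.806 L/hr

CL = F × Dose / AUC_0→∞
   = 0.83 × 100 / 103 = 0.805825 L/hr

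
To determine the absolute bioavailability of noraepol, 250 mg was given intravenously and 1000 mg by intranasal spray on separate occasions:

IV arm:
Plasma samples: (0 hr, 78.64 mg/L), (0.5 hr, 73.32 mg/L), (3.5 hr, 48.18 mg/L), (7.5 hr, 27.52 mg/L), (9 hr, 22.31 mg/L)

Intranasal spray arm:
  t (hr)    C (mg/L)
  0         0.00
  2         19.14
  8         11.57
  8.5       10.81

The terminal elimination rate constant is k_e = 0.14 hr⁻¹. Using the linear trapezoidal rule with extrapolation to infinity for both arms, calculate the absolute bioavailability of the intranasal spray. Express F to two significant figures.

Trapezoidal AUC_0→9 (IV):
  [0→0.5]: (78.64+73.32)/2 × 0.5 = 37.99
  [0.5→3.5]: (73.32+48.18)/2 × 3 = 182.25
  [3.5→7.5]: (48.18+27.52)/2 × 4 = 151.4
  [7.5→9]: (27.52+22.31)/2 × 1.5 = 37.3725
  Sum = 409.0125 mg/L·hr
IV tail: 22.31/0.14 = 159.357; AUC_iv,0→∞ = 409.0125 + 159.357 = 568.3695 mg/L·hr
Trapezoidal AUC_0→8.5 (intranasal spray):
  [0→2]: (0.00+19.14)/2 × 2 = 19.14
  [2→8]: (19.14+11.57)/2 × 6 = 92.13
  [8→8.5]: (11.57+10.81)/2 × 0.5 = 5.595
  Sum = 116.865 mg/L·hr
intranasal spray tail: 10.81/0.14 = 77.214; AUC_ev,0→∞ = 116.865 + 77.214 = 194.079 mg/L·hr
F = (AUC_ev/D_ev)/(AUC_iv/D_iv) = (194.079/1000)/(568.3695/250) = 0.194079/2.273478 = 0.0854

F = 0.085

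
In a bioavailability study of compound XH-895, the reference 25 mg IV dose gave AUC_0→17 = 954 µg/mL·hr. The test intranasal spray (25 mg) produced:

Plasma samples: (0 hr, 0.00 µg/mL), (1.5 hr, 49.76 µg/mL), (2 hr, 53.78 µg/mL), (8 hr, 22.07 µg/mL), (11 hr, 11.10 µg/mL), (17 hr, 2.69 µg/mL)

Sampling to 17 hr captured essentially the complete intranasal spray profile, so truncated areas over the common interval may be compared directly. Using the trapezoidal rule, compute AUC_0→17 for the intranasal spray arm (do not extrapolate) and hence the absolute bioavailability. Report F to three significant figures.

Trapezoidal AUC_0→17 (intranasal spray):
  [0→1.5]: (0.00+49.76)/2 × 1.5 = 37.32
  [1.5→2]: (49.76+53.78)/2 × 0.5 = 25.885
  [2→8]: (53.78+22.07)/2 × 6 = 227.55
  [8→11]: (22.07+11.10)/2 × 3 = 49.755
  [11→17]: (11.10+2.69)/2 × 6 = 41.37
  Sum = 381.88 µg/mL·hr
F = (AUC_ev/D_ev)/(AUC_iv/D_iv) = (381.88/25)/(954/25) = 15.2752/38.16 = 0.4003

F = 0.400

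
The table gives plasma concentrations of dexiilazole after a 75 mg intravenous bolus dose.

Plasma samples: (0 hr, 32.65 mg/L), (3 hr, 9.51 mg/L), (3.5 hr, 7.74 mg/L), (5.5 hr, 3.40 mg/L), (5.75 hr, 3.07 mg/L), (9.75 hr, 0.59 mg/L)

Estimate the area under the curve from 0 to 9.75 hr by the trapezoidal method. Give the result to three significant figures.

AUC = 86.8 mg/L·hr

Trapezoidal AUC_0→9.75:
  [0→3]: (32.65+9.51)/2 × 3 = 63.24
  [3→3.5]: (9.51+7.74)/2 × 0.5 = 4.3125
  [3.5→5.5]: (7.74+3.40)/2 × 2 = 11.14
  [5.5→5.75]: (3.40+3.07)/2 × 0.25 = 0.80875
  [5.75→9.75]: (3.07+0.59)/2 × 4 = 7.32
  Sum = 86.82125 mg/L·hr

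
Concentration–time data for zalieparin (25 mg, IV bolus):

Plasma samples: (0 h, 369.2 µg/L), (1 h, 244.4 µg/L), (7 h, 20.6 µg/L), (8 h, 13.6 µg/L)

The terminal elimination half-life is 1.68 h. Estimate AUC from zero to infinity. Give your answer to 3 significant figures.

AUC = 1150 µg/L·h

Trapezoidal AUC_0→8:
  [0→1]: (369.2+244.4)/2 × 1 = 306.8
  [1→7]: (244.4+20.6)/2 × 6 = 795.0
  [7→8]: (20.6+13.6)/2 × 1 = 17.1
  Sum = 1118.9 µg/L·h
k_e = ln2 / t½ = 0.693147 / 1.68 = 0.4126 h^-1
Extrapolated tail: C_last / k_e = 13.6 / 0.4126 = 32.962
AUC_0→∞ = 1118.9 + 32.962 = 1151.862 µg/L·h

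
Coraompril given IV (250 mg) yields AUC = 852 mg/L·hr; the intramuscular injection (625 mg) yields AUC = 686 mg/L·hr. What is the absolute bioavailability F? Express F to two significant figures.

F = (AUC_ev / D_ev) / (AUC_iv / D_iv)
  = (686/625) / (852/250)
  = 1.0976 / 3.408 = 0.3221

F = 0.32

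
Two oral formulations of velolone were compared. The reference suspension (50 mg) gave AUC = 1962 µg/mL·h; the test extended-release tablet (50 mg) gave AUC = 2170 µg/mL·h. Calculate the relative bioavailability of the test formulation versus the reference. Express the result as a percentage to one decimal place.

F_rel = (AUC_test/D_test) / (AUC_ref/D_ref)
      = (2170/50) / (1962/50)
      = 43.4 / 39.24 = 1.1060 = 110.60%

F_rel = 110.6%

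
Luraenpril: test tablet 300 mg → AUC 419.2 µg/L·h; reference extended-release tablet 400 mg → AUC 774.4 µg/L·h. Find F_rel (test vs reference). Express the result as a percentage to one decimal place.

F_rel = 72.2%

F_rel = (AUC_test/D_test) / (AUC_ref/D_ref)
      = (419.2/300) / (774.4/400)
      = 1.39733 / 1.936 = 0.7218 = 72.18%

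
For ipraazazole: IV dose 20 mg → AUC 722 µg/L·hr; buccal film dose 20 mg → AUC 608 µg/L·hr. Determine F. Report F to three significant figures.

F = 0.842

F = (AUC_ev / D_ev) / (AUC_iv / D_iv)
  = (608/20) / (722/20)
  = 30.4 / 36.1 = 0.8421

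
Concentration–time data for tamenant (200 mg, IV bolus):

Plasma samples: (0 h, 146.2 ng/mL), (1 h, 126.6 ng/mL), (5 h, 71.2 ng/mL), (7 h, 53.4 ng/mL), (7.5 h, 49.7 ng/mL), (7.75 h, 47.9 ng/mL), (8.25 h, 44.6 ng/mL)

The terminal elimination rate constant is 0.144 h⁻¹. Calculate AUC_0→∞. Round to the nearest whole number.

Trapezoidal AUC_0→8.25:
  [0→1]: (146.2+126.6)/2 × 1 = 136.4
  [1→5]: (126.6+71.2)/2 × 4 = 395.6
  [5→7]: (71.2+53.4)/2 × 2 = 124.6
  [7→7.5]: (53.4+49.7)/2 × 0.5 = 25.775
  [7.5→7.75]: (49.7+47.9)/2 × 0.25 = 12.2
  [7.75→8.25]: (47.9+44.6)/2 × 0.5 = 23.125
  Sum = 717.7 ng/mL·h
Extrapolated tail: C_last / k_e = 44.6 / 0.144 = 309.722
AUC_0→∞ = 717.7 + 309.722 = 1027.422 ng/mL·h

AUC = 1027 ng/mL·h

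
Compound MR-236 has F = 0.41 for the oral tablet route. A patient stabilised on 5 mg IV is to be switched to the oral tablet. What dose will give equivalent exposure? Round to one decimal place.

D_oral = 12.2 mg

For equal systemic exposure: F × D_ev = D_iv
D_ev = D_iv / F = 5 / 0.41 = 12.1951 mg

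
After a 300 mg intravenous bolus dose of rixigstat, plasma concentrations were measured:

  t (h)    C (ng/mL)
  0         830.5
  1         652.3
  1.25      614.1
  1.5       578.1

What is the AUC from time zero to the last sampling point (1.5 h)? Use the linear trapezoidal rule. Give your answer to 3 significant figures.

AUC = 1050 ng/mL·h

Trapezoidal AUC_0→1.5:
  [0→1]: (830.5+652.3)/2 × 1 = 741.4
  [1→1.25]: (652.3+614.1)/2 × 0.25 = 158.3
  [1.25→1.5]: (614.1+578.1)/2 × 0.25 = 149.025
  Sum = 1048.725 ng/mL·h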